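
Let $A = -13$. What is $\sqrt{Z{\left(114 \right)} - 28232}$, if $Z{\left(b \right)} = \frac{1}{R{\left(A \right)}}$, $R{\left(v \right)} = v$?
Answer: $\frac{i \sqrt{4771221}}{13} \approx 168.02 i$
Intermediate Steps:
$Z{\left(b \right)} = - \frac{1}{13}$ ($Z{\left(b \right)} = \frac{1}{-13} = - \frac{1}{13}$)
$\sqrt{Z{\left(114 \right)} - 28232} = \sqrt{- \frac{1}{13} - 28232} = \sqrt{- \frac{367017}{13}} = \frac{i \sqrt{4771221}}{13}$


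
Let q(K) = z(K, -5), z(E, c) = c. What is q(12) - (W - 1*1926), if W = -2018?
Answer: 3939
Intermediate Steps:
q(K) = -5
q(12) - (W - 1*1926) = -5 - (-2018 - 1*1926) = -5 - (-2018 - 1926) = -5 - 1*(-3944) = -5 + 3944 = 3939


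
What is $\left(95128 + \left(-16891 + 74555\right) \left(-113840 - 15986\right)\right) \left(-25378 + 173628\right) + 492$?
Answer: $-1109827865561508$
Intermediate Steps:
$\left(95128 + \left(-16891 + 74555\right) \left(-113840 - 15986\right)\right) \left(-25378 + 173628\right) + 492 = \left(95128 + 57664 \left(-113840 - 15986\right)\right) 148250 + 492 = \left(95128 + 57664 \left(-129826\right)\right) 148250 + 492 = \left(95128 - 7486286464\right) 148250 + 492 = \left(-7486191336\right) 148250 + 492 = -1109827865562000 + 492 = -1109827865561508$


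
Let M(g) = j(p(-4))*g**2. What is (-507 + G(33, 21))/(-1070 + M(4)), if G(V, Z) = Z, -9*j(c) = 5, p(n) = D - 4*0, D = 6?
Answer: 2187/4855 ≈ 0.45046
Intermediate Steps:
p(n) = 6 (p(n) = 6 - 4*0 = 6 + 0 = 6)
j(c) = -5/9 (j(c) = -1/9*5 = -5/9)
M(g) = -5*g**2/9
(-507 + G(33, 21))/(-1070 + M(4)) = (-507 + 21)/(-1070 - 5/9*4**2) = -486/(-1070 - 5/9*16) = -486/(-1070 - 80/9) = -486/(-9710/9) = -486*(-9/9710) = 2187/4855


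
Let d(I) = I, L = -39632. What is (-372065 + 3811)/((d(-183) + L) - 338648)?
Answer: 368254/378463 ≈ 0.97303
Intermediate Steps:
(-372065 + 3811)/((d(-183) + L) - 338648) = (-372065 + 3811)/((-183 - 39632) - 338648) = -368254/(-39815 - 338648) = -368254/(-378463) = -368254*(-1/378463) = 368254/378463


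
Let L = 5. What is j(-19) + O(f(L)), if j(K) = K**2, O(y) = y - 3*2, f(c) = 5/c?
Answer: 356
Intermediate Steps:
O(y) = -6 + y (O(y) = y - 6 = -6 + y)
j(-19) + O(f(L)) = (-19)**2 + (-6 + 5/5) = 361 + (-6 + 5*(1/5)) = 361 + (-6 + 1) = 361 - 5 = 356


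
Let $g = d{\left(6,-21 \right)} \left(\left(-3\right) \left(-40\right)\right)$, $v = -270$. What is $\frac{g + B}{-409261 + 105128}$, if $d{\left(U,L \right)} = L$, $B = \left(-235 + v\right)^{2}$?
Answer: $- \frac{252505}{304133} \approx -0.83025$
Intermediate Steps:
$B = 255025$ ($B = \left(-235 - 270\right)^{2} = \left(-505\right)^{2} = 255025$)
$g = -2520$ ($g = - 21 \left(\left(-3\right) \left(-40\right)\right) = \left(-21\right) 120 = -2520$)
$\frac{g + B}{-409261 + 105128} = \frac{-2520 + 255025}{-409261 + 105128} = \frac{252505}{-304133} = 252505 \left(- \frac{1}{304133}\right) = - \frac{252505}{304133}$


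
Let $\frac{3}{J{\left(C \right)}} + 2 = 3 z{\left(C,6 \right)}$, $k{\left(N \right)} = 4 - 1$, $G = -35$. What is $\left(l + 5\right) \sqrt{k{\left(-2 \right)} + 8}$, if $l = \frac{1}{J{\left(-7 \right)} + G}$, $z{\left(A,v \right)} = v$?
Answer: $\frac{2769 \sqrt{11}}{557} \approx 16.488$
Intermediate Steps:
$k{\left(N \right)} = 3$
$J{\left(C \right)} = \frac{3}{16}$ ($J{\left(C \right)} = \frac{3}{-2 + 3 \cdot 6} = \frac{3}{-2 + 18} = \frac{3}{16}$)
$l = - \frac{16}{557}$ ($l = \frac{1}{\frac{3}{16} - 35} = \frac{1}{- \frac{557}{16}} = - \frac{16}{557} \approx -0.028725$)
$\left(l + 5\right) \sqrt{k{\left(-2 \right)} + 8} = \left(- \frac{16}{557} + 5\right) \sqrt{3 + 8} = \frac{2769 \sqrt{11}}{557}$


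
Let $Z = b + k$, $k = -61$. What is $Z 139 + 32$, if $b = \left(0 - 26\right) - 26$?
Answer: $-15675$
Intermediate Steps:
$b = -52$ ($b = -26 - 26 = -52$)
$Z = -113$ ($Z = -52 - 61 = -113$)
$Z 139 + 32 = \left(-113\right) 139 + 32 = -15707 + 32 = -15675$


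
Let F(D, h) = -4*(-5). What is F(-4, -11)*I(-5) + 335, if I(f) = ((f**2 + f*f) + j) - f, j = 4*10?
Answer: 2235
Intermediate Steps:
j = 40
I(f) = 40 - f + 2*f**2 (I(f) = ((f**2 + f*f) + 40) - f = ((f**2 + f**2) + 40) - f = (2*f**2 + 40) - f = (40 + 2*f**2) - f = 40 - f + 2*f**2)
F(D, h) = 20
F(-4, -11)*I(-5) + 335 = 20*(40 - 1*(-5) + 2*(-5)**2) + 335 = 20*(40 + 5 + 2*25) + 335 = 20*(40 + 5 + 50) + 335 = 20*95 + 335 = 1900 + 335 = 2235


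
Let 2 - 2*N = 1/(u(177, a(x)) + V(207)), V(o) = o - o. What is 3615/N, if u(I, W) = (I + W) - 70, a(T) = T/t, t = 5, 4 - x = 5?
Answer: 3860820/1063 ≈ 3632.0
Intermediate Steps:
x = -1 (x = 4 - 1*5 = 4 - 5 = -1)
V(o) = 0
a(T) = T/5
u(I, W) = -70 + I + W
N = 1063/1068 (N = 1 - 1/(2*((-70 + 177 + (⅕)*(-1)) + 0)) = 1 - 1/(2*((-70 + 177 - ⅕) + 0)) = 1 - 1/(2*(534/5 + 0)) = 1 - 1/(2*534/5) = 1 - ½*5/534 = 1 - 5/1068 = 1063/1068 ≈ 0.99532)
3615/N = 3615/(1063/1068) = 3615*(1068/1063) = 3860820/1063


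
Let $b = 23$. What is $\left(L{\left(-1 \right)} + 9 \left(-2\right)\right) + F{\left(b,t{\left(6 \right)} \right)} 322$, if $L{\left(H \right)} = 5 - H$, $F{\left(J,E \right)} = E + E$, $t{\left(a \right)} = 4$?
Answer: $2564$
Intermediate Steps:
$F{\left(J,E \right)} = 2 E$
$\left(L{\left(-1 \right)} + 9 \left(-2\right)\right) + F{\left(b,t{\left(6 \right)} \right)} 322 = \left(\left(5 - -1\right) + 9 \left(-2\right)\right) + 2 \cdot 4 \cdot 322 = \left(\left(5 + 1\right) - 18\right) + 8 \cdot 322 = \left(6 - 18\right) + 2576 = -12 + 2576 = 2564$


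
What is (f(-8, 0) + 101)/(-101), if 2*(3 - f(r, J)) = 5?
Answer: -203/202 ≈ -1.0049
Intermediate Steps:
f(r, J) = ½ (f(r, J) = 3 - ½*5 = 3 - 5/2 = ½)
(f(-8, 0) + 101)/(-101) = (½ + 101)/(-101) = (203/2)*(-1/101) = -203/202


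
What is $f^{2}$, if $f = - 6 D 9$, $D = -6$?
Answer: $104976$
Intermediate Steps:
$f = 324$ ($f = \left(-6\right) \left(-6\right) 9 = 36 \cdot 9 = 324$)
$f^{2} = 324^{2} = 104976$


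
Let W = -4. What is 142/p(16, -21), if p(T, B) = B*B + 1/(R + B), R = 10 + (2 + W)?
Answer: 923/2866 ≈ 0.32205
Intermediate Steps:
R = 8 (R = 10 + (2 - 4) = 10 - 2 = 8)
p(T, B) = B**2 + 1/(8 + B) (p(T, B) = B*B + 1/(8 + B) = B**2 + 1/(8 + B))
142/p(16, -21) = 142/(((1 + (-21)**3 + 8*(-21)**2)/(8 - 21))) = 142/(((1 - 9261 + 8*441)/(-13))) = 142/((-(1 - 9261 + 3528)/13)) = 142/((-1/13*(-5732))) = 142/(5732/13) = 142*(13/5732) = 923/2866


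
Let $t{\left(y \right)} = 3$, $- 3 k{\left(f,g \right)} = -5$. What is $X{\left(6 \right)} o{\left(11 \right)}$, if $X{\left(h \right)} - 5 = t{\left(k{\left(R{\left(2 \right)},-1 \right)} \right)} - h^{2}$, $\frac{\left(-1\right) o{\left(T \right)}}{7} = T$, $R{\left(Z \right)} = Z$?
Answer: $2156$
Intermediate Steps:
$k{\left(f,g \right)} = \frac{5}{3}$ ($k{\left(f,g \right)} = \left(- \frac{1}{3}\right) \left(-5\right) = \frac{5}{3}$)
$o{\left(T \right)} = - 7 T$
$X{\left(h \right)} = 8 - h^{2}$ ($X{\left(h \right)} = 5 - \left(-3 + h^{2}\right) = 8 - h^{2}$)
$X{\left(6 \right)} o{\left(11 \right)} = \left(8 - 6^{2}\right) \left(\left(-7\right) 11\right) = \left(8 - 36\right) \left(-77\right) = \left(-28\right) \left(-77\right) = 2156$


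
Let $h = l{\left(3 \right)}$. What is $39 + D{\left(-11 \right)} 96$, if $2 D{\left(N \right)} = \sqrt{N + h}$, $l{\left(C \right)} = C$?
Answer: $39 + 96 i \sqrt{2} \approx 39.0 + 135.76 i$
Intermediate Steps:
$h = 3$
$D{\left(N \right)} = \frac{\sqrt{3 + N}}{2}$ ($D{\left(N \right)} = \frac{\sqrt{N + 3}}{2} = \frac{\sqrt{3 + N}}{2}$)
$39 + D{\left(-11 \right)} 96 = 39 + \frac{\sqrt{3 - 11}}{2} \cdot 96 = 39 + \frac{\sqrt{-8}}{2} \cdot 96 = 39 + \frac{2 i \sqrt{2}}{2} \cdot 96 = 39 + i \sqrt{2} \cdot 96 = 39 + 96 i \sqrt{2}$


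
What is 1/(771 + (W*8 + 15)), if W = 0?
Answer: 1/786 ≈ 0.0012723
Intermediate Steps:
1/(771 + (W*8 + 15)) = 1/(771 + (0*8 + 15)) = 1/(771 + (0 + 15)) = 1/(771 + 15) = 1/786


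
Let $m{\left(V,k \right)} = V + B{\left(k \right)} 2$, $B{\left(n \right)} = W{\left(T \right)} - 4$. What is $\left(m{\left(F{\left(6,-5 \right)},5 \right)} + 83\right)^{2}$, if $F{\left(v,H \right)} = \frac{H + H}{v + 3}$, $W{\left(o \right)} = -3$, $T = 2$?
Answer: $\frac{373321}{81} \approx 4608.9$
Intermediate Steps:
$B{\left(n \right)} = -7$ ($B{\left(n \right)} = -3 - 4 = -7$)
$F{\left(v,H \right)} = \frac{2 H}{3 + v}$
$m{\left(V,k \right)} = -14 + V$ ($m{\left(V,k \right)} = V - 14 = -14 + V$)
$\left(m{\left(F{\left(6,-5 \right)},5 \right)} + 83\right)^{2} = \left(\left(-14 + 2 \left(-5\right) \frac{1}{3 + 6}\right) + 83\right)^{2} = \left(\left(-14 + 2 \left(-5\right) \frac{1}{9}\right) + 83\right)^{2} = \left(\left(-14 - \frac{10}{9}\right) + 83\right)^{2} = \left(- \frac{136}{9} + 83\right)^{2} = \left(\frac{611}{9}\right)^{2} = \frac{373321}{81}$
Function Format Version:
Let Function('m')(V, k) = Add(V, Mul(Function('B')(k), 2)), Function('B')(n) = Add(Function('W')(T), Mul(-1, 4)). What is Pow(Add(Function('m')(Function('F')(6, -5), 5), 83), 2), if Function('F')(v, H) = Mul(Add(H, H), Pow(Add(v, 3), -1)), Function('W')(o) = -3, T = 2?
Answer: Rational(373321, 81) ≈ 4608.9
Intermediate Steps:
Function('B')(n) = -7 (Function('B')(n) = Add(-3, Mul(-1, 4)) = Add(-3, -4) = -7)
Function('F')(v, H) = Mul(2, H, Pow(Add(3, v), -1)) (Function('F')(v, H) = Mul(Mul(2, H), Pow(Add(3, v), -1)) = Mul(2, H, Pow(Add(3, v), -1)))
Function('m')(V, k) = Add(-14, V) (Function('m')(V, k) = Add(V, Mul(-7, 2)) = Add(V, -14) = Add(-14, V))
Pow(Add(Function('m')(Function('F')(6, -5), 5), 83), 2) = Pow(Add(Add(-14, Mul(2, -5, Pow(Add(3, 6), -1))), 83), 2) = Pow(Add(Add(-14, Mul(2, -5, Pow(9, -1))), 83), 2) = Pow(Add(Add(-14, Mul(2, -5, Rational(1, 9))), 83), 2) = Pow(Add(Add(-14, Rational(-10, 9)), 83), 2) = Pow(Add(Rational(-136, 9), 83), 2) = Pow(Rational(611, 9), 2) = Rational(373321, 81)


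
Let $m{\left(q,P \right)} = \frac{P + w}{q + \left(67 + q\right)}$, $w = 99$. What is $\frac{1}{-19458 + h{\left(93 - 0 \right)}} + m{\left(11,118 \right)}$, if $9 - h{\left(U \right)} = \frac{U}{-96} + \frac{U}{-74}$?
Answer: $\frac{4996315501}{2049223309} \approx 2.4382$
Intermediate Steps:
$m{\left(q,P \right)} = \frac{99 + P}{67 + 2 q}$ ($m{\left(q,P \right)} = \frac{P + 99}{q + \left(67 + q\right)} = \frac{99 + P}{67 + 2 q}$)
$h{\left(U \right)} = 9 + \frac{85 U}{3552}$ ($h{\left(U \right)} = 9 - \left(\frac{U}{-96} + \frac{U}{-74}\right) = 9 - \left(U \left(- \frac{1}{96}\right) + U \left(- \frac{1}{74}\right)\right) = 9 - \left(- \frac{U}{96} - \frac{U}{74}\right) = 9 - - \frac{85 U}{3552} = 9 + \frac{85 U}{3552}$)
$\frac{1}{-19458 + h{\left(93 - 0 \right)}} + m{\left(11,118 \right)} = \frac{1}{-19458 + \left(9 + \frac{85 \left(93 - 0\right)}{3552}\right)} + \frac{99 + 118}{67 + 2 \cdot 11} = \frac{1}{-19458 + \left(9 + \frac{85 \left(93 + 0\right)}{3552}\right)} + \frac{1}{67 + 22} \cdot 217 = \frac{1}{-19458 + \left(9 + \frac{85}{3552} \cdot 93\right)} + \frac{1}{89} \cdot 217 = \frac{1}{-19458 + \left(9 + \frac{2635}{1184}\right)} + \frac{1}{89} \cdot 217 = \frac{1}{-19458 + \frac{13291}{1184}} + \frac{217}{89} = \frac{1}{- \frac{23024981}{1184}} + \frac{217}{89} = - \frac{1184}{23024981} + \frac{217}{89} = \frac{4996315501}{2049223309}$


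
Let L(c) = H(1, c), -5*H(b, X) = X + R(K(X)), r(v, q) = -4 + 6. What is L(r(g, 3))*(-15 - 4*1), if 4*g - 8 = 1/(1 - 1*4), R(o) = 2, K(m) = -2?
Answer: 76/5 ≈ 15.200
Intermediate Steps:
g = 23/12 (g = 2 + 1/(4*(1 - 1*4)) = 2 + 1/(4*(1 - 4)) = 2 + (¼)/(-3) = 2 + (¼)*(-⅓) = 2 - 1/12 = 23/12 ≈ 1.9167)
r(v, q) = 2
H(b, X) = -⅖ - X/5 (H(b, X) = -(X + 2)/5 = -(2 + X)/5 = -⅖ - X/5)
L(c) = -⅖ - c/5
L(r(g, 3))*(-15 - 4*1) = (-⅖ - ⅕*2)*(-15 - 4*1) = (-⅖ - ⅖)*(-15 - 4) = -⅘*(-19) = 76/5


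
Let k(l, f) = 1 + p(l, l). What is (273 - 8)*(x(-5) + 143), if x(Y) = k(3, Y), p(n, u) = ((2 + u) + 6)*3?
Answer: 46905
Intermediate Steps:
p(n, u) = 24 + 3*u (p(n, u) = (8 + u)*3 = 24 + 3*u)
k(l, f) = 25 + 3*l (k(l, f) = 1 + (24 + 3*l) = 25 + 3*l)
x(Y) = 34 (x(Y) = 25 + 3*3 = 25 + 9 = 34)
(273 - 8)*(x(-5) + 143) = (273 - 8)*(34 + 143) = 265*177 = 46905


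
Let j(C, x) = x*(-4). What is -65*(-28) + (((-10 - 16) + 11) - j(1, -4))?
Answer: 1789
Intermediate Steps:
j(C, x) = -4*x
-65*(-28) + (((-10 - 16) + 11) - j(1, -4)) = -65*(-28) + (((-10 - 16) + 11) - (-4)*(-4)) = 1820 + ((-26 + 11) - 1*16) = 1820 + (-15 - 16) = 1820 - 31 = 1789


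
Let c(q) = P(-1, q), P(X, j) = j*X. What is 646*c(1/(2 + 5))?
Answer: -646/7 ≈ -92.286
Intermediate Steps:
P(X, j) = X*j
c(q) = -q
646*c(1/(2 + 5)) = 646*(-1/(2 + 5)) = 646*(-1/7) = 646*(-1*⅐) = 646*(-⅐) = -646/7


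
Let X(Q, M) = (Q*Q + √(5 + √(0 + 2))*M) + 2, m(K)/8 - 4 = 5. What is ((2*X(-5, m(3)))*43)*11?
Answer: 25542 + 68112*√(5 + √2) ≈ 1.9804e+5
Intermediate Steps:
m(K) = 72 (m(K) = 32 + 8*5 = 32 + 40 = 72)
X(Q, M) = 2 + Q² + M*√(5 + √2) (X(Q, M) = (Q² + √(5 + √2)*M) + 2 = (Q² + M*√(5 + √2)) + 2 = 2 + Q² + M*√(5 + √2))
((2*X(-5, m(3)))*43)*11 = ((2*(2 + (-5)² + 72*√(5 + √2)))*43)*11 = ((2*(2 + 25 + 72*√(5 + √2)))*43)*11 = ((2*(27 + 72*√(5 + √2)))*43)*11 = ((54 + 144*√(5 + √2))*43)*11 = (2322 + 6192*√(5 + √2))*11 = 25542 + 68112*√(5 + √2)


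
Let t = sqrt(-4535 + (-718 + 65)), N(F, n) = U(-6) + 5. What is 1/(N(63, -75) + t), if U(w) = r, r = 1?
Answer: 3/2612 - I*sqrt(1297)/2612 ≈ 0.0011485 - 0.013788*I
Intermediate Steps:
U(w) = 1
N(F, n) = 6 (N(F, n) = 1 + 5 = 6)
t = 2*I*sqrt(1297) (t = sqrt(-4535 - 653) = sqrt(-5188) = 2*I*sqrt(1297) ≈ 72.028*I)
1/(N(63, -75) + t) = 1/(6 + 2*I*sqrt(1297))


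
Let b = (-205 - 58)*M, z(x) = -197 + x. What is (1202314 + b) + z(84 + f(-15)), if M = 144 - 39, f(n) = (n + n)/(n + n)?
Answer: 1174587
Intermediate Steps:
f(n) = 1 (f(n) = (2*n)/((2*n)) = (2*n)*(1/(2*n)) = 1)
M = 105
b = -27615 (b = (-205 - 58)*105 = -263*105 = -27615)
(1202314 + b) + z(84 + f(-15)) = (1202314 - 27615) + (-197 + (84 + 1)) = 1174699 + (-197 + 85) = 1174699 - 112 = 1174587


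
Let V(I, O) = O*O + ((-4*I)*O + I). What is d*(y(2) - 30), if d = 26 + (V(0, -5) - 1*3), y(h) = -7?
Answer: -1776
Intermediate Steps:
V(I, O) = I + O² - 4*I*O (V(I, O) = O² + (-4*I*O + I) = O² + (I - 4*I*O) = I + O² - 4*I*O)
d = 48 (d = 26 + ((0 + (-5)² - 4*0*(-5)) - 1*3) = 26 + ((0 + 25 + 0) - 3) = 26 + (25 - 3) = 26 + 22 = 48)
d*(y(2) - 30) = 48*(-7 - 30) = 48*(-37) = -1776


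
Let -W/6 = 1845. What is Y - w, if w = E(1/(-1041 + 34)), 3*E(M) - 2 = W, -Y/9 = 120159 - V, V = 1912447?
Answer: 48402844/3 ≈ 1.6134e+7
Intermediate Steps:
W = -11070 (W = -6*1845 = -11070)
Y = 16130592 (Y = -9*(120159 - 1*1912447) = -9*(120159 - 1912447) = -9*(-1792288) = 16130592)
E(M) = -11068/3 (E(M) = 2/3 + (1/3)*(-11070) = 2/3 - 3690 = -11068/3)
w = -11068/3 ≈ -3689.3
Y - w = 16130592 - 1*(-11068/3) = 16130592 + 11068/3 = 48402844/3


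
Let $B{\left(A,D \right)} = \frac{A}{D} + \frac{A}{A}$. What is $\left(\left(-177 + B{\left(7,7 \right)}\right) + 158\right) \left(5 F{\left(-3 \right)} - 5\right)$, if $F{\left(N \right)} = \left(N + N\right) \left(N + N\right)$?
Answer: $-2975$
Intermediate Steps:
$F{\left(N \right)} = 4 N^{2}$ ($F{\left(N \right)} = 2 N 2 N = 4 N^{2}$)
$B{\left(A,D \right)} = 1 + \frac{A}{D}$ ($B{\left(A,D \right)} = \frac{A}{D} + 1 = 1 + \frac{A}{D}$)
$\left(\left(-177 + B{\left(7,7 \right)}\right) + 158\right) \left(5 F{\left(-3 \right)} - 5\right) = \left(\left(-177 + \frac{7 + 7}{7}\right) + 158\right) \left(5 \cdot 4 \left(-3\right)^{2} - 5\right) = \left(\left(-177 + \frac{1}{7} \cdot 14\right) + 158\right) \left(5 \cdot 4 \cdot 9 - 5\right) = \left(\left(-177 + 2\right) + 158\right) \left(5 \cdot 36 - 5\right) = \left(-175 + 158\right) \left(180 - 5\right) = \left(-17\right) 175 = -2975$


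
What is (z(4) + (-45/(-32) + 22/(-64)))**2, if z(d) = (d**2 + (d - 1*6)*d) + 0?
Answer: 21025/256 ≈ 82.129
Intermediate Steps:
z(d) = d**2 + d*(-6 + d) (z(d) = (d**2 + (d - 6)*d) + 0 = (d**2 + (-6 + d)*d) + 0 = (d**2 + d*(-6 + d)) + 0 = d**2 + d*(-6 + d))
(z(4) + (-45/(-32) + 22/(-64)))**2 = (2*4*(-3 + 4) + (-45/(-32) + 22/(-64)))**2 = (2*4*1 + (-45*(-1/32) + 22*(-1/64)))**2 = (8 + (45/32 - 11/32))**2 = (8 + 17/16)**2 = (145/16)**2 = 21025/256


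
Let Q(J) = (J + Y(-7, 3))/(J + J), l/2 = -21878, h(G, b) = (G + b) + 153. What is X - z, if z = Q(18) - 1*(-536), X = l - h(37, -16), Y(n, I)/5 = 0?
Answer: -88933/2 ≈ -44467.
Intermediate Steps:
h(G, b) = 153 + G + b
l = -43756 (l = 2*(-21878) = -43756)
Y(n, I) = 0 (Y(n, I) = 5*0 = 0)
Q(J) = 1/2 (Q(J) = (J + 0)/(J + J) = J/((2*J)) = J*(1/(2*J)) = 1/2)
X = -43930 (X = -43756 - (153 + 37 - 16) = -43756 - 1*174 = -43756 - 174 = -43930)
z = 1073/2 (z = 1/2 - 1*(-536) = 1/2 + 536 = 1073/2 ≈ 536.50)
X - z = -43930 - 1*1073/2 = -43930 - 1073/2 = -88933/2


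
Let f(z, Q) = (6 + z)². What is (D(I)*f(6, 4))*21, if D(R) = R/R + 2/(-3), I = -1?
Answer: 1008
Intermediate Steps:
D(R) = ⅓ (D(R) = 1 + 2*(-⅓) = 1 - ⅔ = ⅓)
(D(I)*f(6, 4))*21 = ((6 + 6)²/3)*21 = ((⅓)*12²)*21 = ((⅓)*144)*21 = 48*21 = 1008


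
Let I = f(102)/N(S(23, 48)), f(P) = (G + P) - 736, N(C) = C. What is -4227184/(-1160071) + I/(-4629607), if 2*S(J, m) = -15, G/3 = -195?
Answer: 293550181297222/80560092331455 ≈ 3.6439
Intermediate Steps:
G = -585 (G = 3*(-195) = -585)
S(J, m) = -15/2 (S(J, m) = (½)*(-15) = -15/2)
f(P) = -1321 + P (f(P) = (-585 + P) - 736 = -1321 + P)
I = 2438/15 (I = (-1321 + 102)/(-15/2) = -1219*(-2/15) = 2438/15 ≈ 162.53)
-4227184/(-1160071) + I/(-4629607) = -4227184/(-1160071) + (2438/15)/(-4629607) = -4227184*(-1/1160071) + (2438/15)*(-1/4629607) = 4227184/1160071 - 2438/69444105 = 293550181297222/80560092331455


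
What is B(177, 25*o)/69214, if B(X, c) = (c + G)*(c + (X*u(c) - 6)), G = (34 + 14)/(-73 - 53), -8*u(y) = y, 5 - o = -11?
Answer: -5068768/103821 ≈ -48.822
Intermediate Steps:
o = 16 (o = 5 - 1*(-11) = 5 + 11 = 16)
u(y) = -y/8
G = -8/21 (G = 48/(-126) = 48*(-1/126) = -8/21 ≈ -0.38095)
B(X, c) = (-8/21 + c)*(-6 + c - X*c/8) (B(X, c) = (c - 8/21)*(c + (X*(-c/8) - 6)) = (-8/21 + c)*(c + (-X*c/8 - 6)) = (-8/21 + c)*(c + (-6 - X*c/8)) = (-8/21 + c)*(-6 + c - X*c/8))
B(177, 25*o)/69214 = (16/7 + (25*16)**2 - 3350*16/21 - 1/8*177*(25*16)**2 + (1/21)*177*(25*16))/69214 = (16/7 + 400**2 - 134/21*400 - 1/8*177*400**2 + (1/21)*177*400)*(1/69214) = (16/7 + 160000 - 53600/21 - 1/8*177*160000 + 23600/7)*(1/69214) = (16/7 + 160000 - 53600/21 - 3540000 + 23600/7)*(1/69214) = -10137536/3*1/69214 = -5068768/103821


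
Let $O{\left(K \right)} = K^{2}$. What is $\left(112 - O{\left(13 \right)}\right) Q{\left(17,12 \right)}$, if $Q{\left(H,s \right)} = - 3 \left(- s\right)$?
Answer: $-2052$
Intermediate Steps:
$Q{\left(H,s \right)} = 3 s$
$\left(112 - O{\left(13 \right)}\right) Q{\left(17,12 \right)} = \left(112 - 13^{2}\right) 3 \cdot 12 = \left(112 - 169\right) 36 = \left(-57\right) 36 = -2052$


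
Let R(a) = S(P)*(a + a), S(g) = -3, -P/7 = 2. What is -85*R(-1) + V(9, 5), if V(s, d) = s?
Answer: -501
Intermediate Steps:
P = -14 (P = -7*2 = -14)
R(a) = -6*a (R(a) = -3*(a + a) = -6*a)
-85*R(-1) + V(9, 5) = -(-510)*(-1) + 9 = -85*6 + 9 = -510 + 9 = -501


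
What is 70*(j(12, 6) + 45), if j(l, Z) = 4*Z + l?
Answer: 5670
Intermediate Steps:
j(l, Z) = l + 4*Z
70*(j(12, 6) + 45) = 70*((12 + 4*6) + 45) = 70*((12 + 24) + 45) = 70*(36 + 45) = 70*81 = 5670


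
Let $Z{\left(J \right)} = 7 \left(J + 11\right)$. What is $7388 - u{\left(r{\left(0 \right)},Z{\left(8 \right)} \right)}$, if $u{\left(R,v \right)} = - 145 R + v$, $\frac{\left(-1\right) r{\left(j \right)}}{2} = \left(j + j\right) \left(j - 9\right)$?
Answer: $7255$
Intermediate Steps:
$Z{\left(J \right)} = 77 + 7 J$ ($Z{\left(J \right)} = 7 \left(11 + J\right) = 77 + 7 J$)
$r{\left(j \right)} = - 4 j \left(-9 + j\right)$ ($r{\left(j \right)} = - 2 \left(j + j\right) \left(j - 9\right) = - 2 \cdot 2 j \left(-9 + j\right) = - 4 j \left(-9 + j\right)$)
$u{\left(R,v \right)} = v - 145 R$
$7388 - u{\left(r{\left(0 \right)},Z{\left(8 \right)} \right)} = 7388 - \left(\left(77 + 7 \cdot 8\right) - 145 \cdot 4 \cdot 0 \left(9 - 0\right)\right) = 7388 - \left(\left(77 + 56\right) - 145 \cdot 4 \cdot 0 \left(9 + 0\right)\right) = 7388 - \left(133 - 145 \cdot 4 \cdot 0 \cdot 9\right) = 7388 - \left(133 - 0\right) = 7388 - \left(133 + 0\right) = 7388 - 133 = 7255$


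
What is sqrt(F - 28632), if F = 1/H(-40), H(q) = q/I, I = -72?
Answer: I*sqrt(715755)/5 ≈ 169.2*I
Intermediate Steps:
H(q) = -q/72 (H(q) = q/(-72) = q*(-1/72) = -q/72)
F = 9/5 (F = 1/(-1/72*(-40)) = 1/(5/9) = 9/5 ≈ 1.8000)
sqrt(F - 28632) = sqrt(9/5 - 28632) = sqrt(-143151/5) = I*sqrt(715755)/5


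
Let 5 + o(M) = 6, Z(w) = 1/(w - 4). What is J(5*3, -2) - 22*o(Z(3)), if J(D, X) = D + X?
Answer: -9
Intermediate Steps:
Z(w) = 1/(-4 + w)
o(M) = 1 (o(M) = -5 + 6 = 1)
J(5*3, -2) - 22*o(Z(3)) = (5*3 - 2) - 22*1 = (15 - 2) - 22 = 13 - 22 = -9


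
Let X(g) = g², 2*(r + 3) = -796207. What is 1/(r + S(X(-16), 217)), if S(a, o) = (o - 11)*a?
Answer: -2/690741 ≈ -2.8954e-6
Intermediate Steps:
r = -796213/2 (r = -3 + (½)*(-796207) = -3 - 796207/2 = -796213/2 ≈ -3.9811e+5)
S(a, o) = a*(-11 + o) (S(a, o) = (-11 + o)*a = a*(-11 + o))
1/(r + S(X(-16), 217)) = 1/(-796213/2 + (-16)²*(-11 + 217)) = 1/(-796213/2 + 256*206) = 1/(-796213/2 + 52736) = 1/(-690741/2) = -2/690741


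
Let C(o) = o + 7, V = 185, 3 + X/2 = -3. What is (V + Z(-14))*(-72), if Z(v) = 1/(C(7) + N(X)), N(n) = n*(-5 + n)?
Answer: -1451916/109 ≈ -13320.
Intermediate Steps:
X = -12 (X = -6 + 2*(-3) = -6 - 6 = -12)
C(o) = 7 + o
Z(v) = 1/218 (Z(v) = 1/((7 + 7) - 12*(-5 - 12)) = 1/(14 - 12*(-17)) = 1/(14 + 204) = 1/218)
(V + Z(-14))*(-72) = (185 + 1/218)*(-72) = (40331/218)*(-72) = -1451916/109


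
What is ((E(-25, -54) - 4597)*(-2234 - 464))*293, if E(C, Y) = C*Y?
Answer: 2566798958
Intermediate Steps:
((E(-25, -54) - 4597)*(-2234 - 464))*293 = ((-25*(-54) - 4597)*(-2234 - 464))*293 = ((1350 - 4597)*(-2698))*293 = -3247*(-2698)*293 = 8760406*293 = 2566798958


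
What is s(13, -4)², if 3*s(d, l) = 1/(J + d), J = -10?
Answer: 1/81 ≈ 0.012346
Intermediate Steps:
s(d, l) = 1/(3*(-10 + d))
s(13, -4)² = (1/(3*(-10 + 13)))² = ((⅓)/3)² = ((⅓)*(⅓))² = (⅑)² = 1/81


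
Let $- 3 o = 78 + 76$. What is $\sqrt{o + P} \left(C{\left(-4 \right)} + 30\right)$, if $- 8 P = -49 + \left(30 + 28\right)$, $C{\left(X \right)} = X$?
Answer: $\frac{13 i \sqrt{7554}}{6} \approx 188.31 i$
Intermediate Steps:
$o = - \frac{154}{3}$ ($o = - \frac{78 + 76}{3} = \left(- \frac{1}{3}\right) 154 = - \frac{154}{3} \approx -51.333$)
$P = - \frac{9}{8}$ ($P = - \frac{-49 + \left(30 + 28\right)}{8} = - \frac{-49 + 58}{8} = \left(- \frac{1}{8}\right) 9 = - \frac{9}{8} \approx -1.125$)
$\sqrt{o + P} \left(C{\left(-4 \right)} + 30\right) = \sqrt{- \frac{154}{3} - \frac{9}{8}} \left(-4 + 30\right) = \sqrt{- \frac{1259}{24}} \cdot 26 = \frac{i \sqrt{7554}}{12} \cdot 26 = \frac{13 i \sqrt{7554}}{6}$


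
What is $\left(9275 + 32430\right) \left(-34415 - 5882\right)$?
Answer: $-1680586385$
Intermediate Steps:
$\left(9275 + 32430\right) \left(-34415 - 5882\right) = 41705 \left(-40297\right) = -1680586385$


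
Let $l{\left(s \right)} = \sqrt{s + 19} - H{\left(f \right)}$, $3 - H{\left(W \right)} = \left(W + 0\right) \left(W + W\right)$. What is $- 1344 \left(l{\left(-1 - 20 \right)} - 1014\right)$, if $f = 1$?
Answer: $1364160 - 1344 i \sqrt{2} \approx 1.3642 \cdot 10^{6} - 1900.7 i$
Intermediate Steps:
$H{\left(W \right)} = 3 - 2 W^{2}$ ($H{\left(W \right)} = 3 - \left(W + 0\right) \left(W + W\right) = 3 - W 2 W = 3 - 2 W^{2}$)
$l{\left(s \right)} = -1 + \sqrt{19 + s}$ ($l{\left(s \right)} = \sqrt{s + 19} - \left(3 - 2 \cdot 1^{2}\right) = \sqrt{19 + s} - \left(3 - 2\right) = \sqrt{19 + s} - 1 = -1 + \sqrt{19 + s}$)
$- 1344 \left(l{\left(-1 - 20 \right)} - 1014\right) = - 1344 \left(\left(-1 + \sqrt{19 - 21}\right) - 1014\right) = - 1344 \left(\left(-1 + \sqrt{-2}\right) - 1014\right) = - 1344 \left(\left(-1 + i \sqrt{2}\right) - 1014\right) = - 1344 \left(-1015 + i \sqrt{2}\right) = 1364160 - 1344 i \sqrt{2}$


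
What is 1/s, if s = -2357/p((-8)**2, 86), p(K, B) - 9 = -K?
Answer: 55/2357 ≈ 0.023335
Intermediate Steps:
p(K, B) = 9 - K
s = 2357/55 (s = -2357/(9 - 1*(-8)**2) = -2357/(9 - 1*64) = -2357/(9 - 64) = -2357/(-55) = -2357*(-1/55) = 2357/55 ≈ 42.855)
1/s = 1/(2357/55) = 55/2357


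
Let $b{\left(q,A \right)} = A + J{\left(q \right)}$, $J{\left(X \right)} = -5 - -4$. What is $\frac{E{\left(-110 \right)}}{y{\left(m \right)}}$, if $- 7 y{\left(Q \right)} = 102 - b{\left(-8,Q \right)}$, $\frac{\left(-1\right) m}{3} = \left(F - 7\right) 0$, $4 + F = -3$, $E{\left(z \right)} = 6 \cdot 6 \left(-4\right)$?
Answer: $\frac{1008}{103} \approx 9.7864$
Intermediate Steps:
$E{\left(z \right)} = -144$ ($E{\left(z \right)} = 36 \left(-4\right) = -144$)
$J{\left(X \right)} = -1$ ($J{\left(X \right)} = -5 + 4 = -1$)
$F = -7$ ($F = -4 - 3 = -7$)
$b{\left(q,A \right)} = -1 + A$ ($b{\left(q,A \right)} = A - 1 = -1 + A$)
$m = 0$ ($m = - 3 \left(-7 - 7\right) 0 = - 3 \left(\left(-14\right) 0\right) = \left(-3\right) 0 = 0$)
$y{\left(Q \right)} = - \frac{103}{7} + \frac{Q}{7}$ ($y{\left(Q \right)} = - \frac{102 - \left(-1 + Q\right)}{7} = - \frac{103 - Q}{7} = - \frac{103}{7} + \frac{Q}{7}$)
$\frac{E{\left(-110 \right)}}{y{\left(m \right)}} = - \frac{144}{- \frac{103}{7} + \frac{1}{7} \cdot 0} = - \frac{144}{- \frac{103}{7} + 0} = - \frac{144}{- \frac{103}{7}} = \left(-144\right) \left(- \frac{7}{103}\right) = \frac{1008}{103}$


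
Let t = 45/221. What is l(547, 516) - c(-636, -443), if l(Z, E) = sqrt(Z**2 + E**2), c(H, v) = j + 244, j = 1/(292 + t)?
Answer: -15757009/64577 + sqrt(565465) ≈ 507.97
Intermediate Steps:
t = 45/221 (t = 45*(1/221) = 45/221 ≈ 0.20362)
j = 221/64577 (j = 1/(292 + 45/221) = 1/(64577/221) = 221/64577 ≈ 0.0034223)
c(H, v) = 15757009/64577 (c(H, v) = 221/64577 + 244 = 15757009/64577)
l(Z, E) = sqrt(E**2 + Z**2)
l(547, 516) - c(-636, -443) = sqrt(516**2 + 547**2) - 1*15757009/64577 = sqrt(266256 + 299209) - 15757009/64577 = sqrt(565465) - 15757009/64577 = -15757009/64577 + sqrt(565465)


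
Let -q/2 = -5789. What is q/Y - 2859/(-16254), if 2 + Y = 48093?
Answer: 108560327/260557038 ≈ 0.41665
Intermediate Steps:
q = 11578 (q = -2*(-5789) = 11578)
Y = 48091 (Y = -2 + 48093 = 48091)
q/Y - 2859/(-16254) = 11578/48091 - 2859/(-16254) = 11578*(1/48091) - 2859*(-1/16254) = 11578/48091 + 953/5418 = 108560327/260557038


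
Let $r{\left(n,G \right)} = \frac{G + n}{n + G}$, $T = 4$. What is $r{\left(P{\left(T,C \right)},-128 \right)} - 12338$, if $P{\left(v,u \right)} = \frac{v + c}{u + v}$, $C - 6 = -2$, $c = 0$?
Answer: $-12337$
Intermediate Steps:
$C = 4$ ($C = 6 - 2 = 4$)
$P{\left(v,u \right)} = \frac{v}{u + v}$ ($P{\left(v,u \right)} = \frac{v + 0}{u + v} = \frac{v}{u + v}$)
$r{\left(n,G \right)} = 1$ ($r{\left(n,G \right)} = \frac{G + n}{G + n} = 1$)
$r{\left(P{\left(T,C \right)},-128 \right)} - 12338 = 1 - 12338 = -12337$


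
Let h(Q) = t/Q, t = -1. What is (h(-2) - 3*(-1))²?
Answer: 49/4 ≈ 12.250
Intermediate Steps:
h(Q) = -1/Q
(h(-2) - 3*(-1))² = (-1/(-2) - 3*(-1))² = (-1*(-½) + 3)² = (½ + 3)² = (7/2)² = 49/4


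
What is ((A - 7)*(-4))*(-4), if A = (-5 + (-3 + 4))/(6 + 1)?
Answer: -848/7 ≈ -121.14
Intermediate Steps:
A = -4/7 (A = (-5 + 1)/7 = -4*1/7 = -4/7 ≈ -0.57143)
((A - 7)*(-4))*(-4) = ((-4/7 - 7)*(-4))*(-4) = -53/7*(-4)*(-4) = (212/7)*(-4) = -848/7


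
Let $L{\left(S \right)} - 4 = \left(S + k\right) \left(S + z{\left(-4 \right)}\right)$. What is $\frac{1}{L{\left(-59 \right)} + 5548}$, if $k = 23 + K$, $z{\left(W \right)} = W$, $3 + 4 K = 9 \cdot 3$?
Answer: $\frac{1}{7442} \approx 0.00013437$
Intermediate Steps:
$K = 6$ ($K = - \frac{3}{4} + \frac{9 \cdot 3}{4} = - \frac{3}{4} + \frac{1}{4} \cdot 27 = - \frac{3}{4} + \frac{27}{4} = 6$)
$k = 29$ ($k = 23 + 6 = 29$)
$L{\left(S \right)} = 4 + \left(-4 + S\right) \left(29 + S\right)$ ($L{\left(S \right)} = 4 + \left(S + 29\right) \left(S - 4\right) = 4 + \left(29 + S\right) \left(-4 + S\right) = 4 + \left(-4 + S\right) \left(29 + S\right)$)
$\frac{1}{L{\left(-59 \right)} + 5548} = \frac{1}{\left(-112 + \left(-59\right)^{2} + 25 \left(-59\right)\right) + 5548} = \frac{1}{\left(-112 + 3481 - 1475\right) + 5548} = \frac{1}{1894 + 5548} = \frac{1}{7442}$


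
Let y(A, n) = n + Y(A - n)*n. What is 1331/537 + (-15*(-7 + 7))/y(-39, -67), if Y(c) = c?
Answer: 1331/537 ≈ 2.4786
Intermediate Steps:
y(A, n) = n + n*(A - n) (y(A, n) = n + (A - n)*n = n + n*(A - n))
1331/537 + (-15*(-7 + 7))/y(-39, -67) = 1331/537 + (-15*(-7 + 7))/((-67*(1 - 39 - 1*(-67)))) = 1331*(1/537) + (-15*0)/((-67*(1 - 39 + 67))) = 1331/537 + 0/((-67*29)) = 1331/537 + 0/(-1943) = 1331/537 + 0*(-1/1943) = 1331/537 + 0 = 1331/537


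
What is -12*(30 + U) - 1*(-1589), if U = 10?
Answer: 1109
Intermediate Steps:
-12*(30 + U) - 1*(-1589) = -12*(30 + 10) - 1*(-1589) = -12*40 + 1589 = -480 + 1589 = 1109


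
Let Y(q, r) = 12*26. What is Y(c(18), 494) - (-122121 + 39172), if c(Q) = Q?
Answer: 83261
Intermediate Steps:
Y(q, r) = 312
Y(c(18), 494) - (-122121 + 39172) = 312 - (-122121 + 39172) = 312 - 1*(-82949) = 312 + 82949 = 83261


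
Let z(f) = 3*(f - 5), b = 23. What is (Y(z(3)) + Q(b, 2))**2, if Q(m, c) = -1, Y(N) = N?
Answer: 49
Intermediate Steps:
z(f) = -15 + 3*f (z(f) = 3*(-5 + f) = -15 + 3*f)
(Y(z(3)) + Q(b, 2))**2 = ((-15 + 3*3) - 1)**2 = ((-15 + 9) - 1)**2 = (-6 - 1)**2 = (-7)**2 = 49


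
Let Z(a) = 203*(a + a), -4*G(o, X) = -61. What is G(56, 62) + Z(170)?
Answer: 276141/4 ≈ 69035.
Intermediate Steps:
G(o, X) = 61/4 (G(o, X) = -¼*(-61) = 61/4)
Z(a) = 406*a (Z(a) = 203*(2*a) = 406*a)
G(56, 62) + Z(170) = 61/4 + 406*170 = 61/4 + 69020 = 276141/4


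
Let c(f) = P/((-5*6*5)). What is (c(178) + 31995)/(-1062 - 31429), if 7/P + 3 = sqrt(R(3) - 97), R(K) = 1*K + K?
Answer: -159975007/162455000 - 7*I*sqrt(91)/487365000 ≈ -0.98473 - 1.3701e-7*I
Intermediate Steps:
R(K) = 2*K (R(K) = K + K = 2*K)
P = 7/(-3 + I*sqrt(91)) (P = 7/(-3 + sqrt(2*3 - 97)) = 7/(-3 + sqrt(6 - 97)) = 7/(-3 + sqrt(-91)) = 7/(-3 + I*sqrt(91)) ≈ -0.21 - 0.66776*I)
c(f) = 7/5000 + 7*I*sqrt(91)/15000 (c(f) = (-21/100 - 7*I*sqrt(91)/100)/((-5*6*5)) = (-21/100 - 7*I*sqrt(91)/100)/((-30*5)) = (-21/100 - 7*I*sqrt(91)/100)/(-150) = (-21/100 - 7*I*sqrt(91)/100)*(-1/150) = 7/5000 + 7*I*sqrt(91)/15000)
(c(178) + 31995)/(-1062 - 31429) = ((7/5000 + 7*I*sqrt(91)/15000) + 31995)/(-1062 - 31429) = (159975007/5000 + 7*I*sqrt(91)/15000)/(-32491) = (159975007/5000 + 7*I*sqrt(91)/15000)*(-1/32491) = -159975007/162455000 - 7*I*sqrt(91)/487365000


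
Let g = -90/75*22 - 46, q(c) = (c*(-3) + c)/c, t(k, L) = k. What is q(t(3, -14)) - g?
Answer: 352/5 ≈ 70.400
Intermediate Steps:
q(c) = -2 (q(c) = (-3*c + c)/c = (-2*c)/c = -2)
g = -362/5 (g = -90*1/75*22 - 46 = -6/5*22 - 46 = -132/5 - 46 = -362/5 ≈ -72.400)
q(t(3, -14)) - g = -2 - 1*(-362/5) = -2 + 362/5 = 352/5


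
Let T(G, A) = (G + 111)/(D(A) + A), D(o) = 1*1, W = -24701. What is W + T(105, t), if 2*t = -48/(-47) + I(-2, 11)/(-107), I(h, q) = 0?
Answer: -1743619/71 ≈ -24558.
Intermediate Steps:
D(o) = 1
t = 24/47 (t = (-48/(-47) + 0/(-107))/2 = (-48*(-1/47) + 0*(-1/107))/2 = (48/47 + 0)/2 = (1/2)*(48/47) = 24/47 ≈ 0.51064)
T(G, A) = (111 + G)/(1 + A) (T(G, A) = (G + 111)/(1 + A) = (111 + G)/(1 + A))
W + T(105, t) = -24701 + (111 + 105)/(1 + 24/47) = -24701 + 216/(71/47) = -24701 + (47/71)*216 = -24701 + 10152/71 = -1743619/71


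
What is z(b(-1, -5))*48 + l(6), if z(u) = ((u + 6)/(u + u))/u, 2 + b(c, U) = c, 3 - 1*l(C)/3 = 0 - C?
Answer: 35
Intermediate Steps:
l(C) = 9 + 3*C (l(C) = 9 - 3*(0 - C) = 9 - (-3)*C = 9 + 3*C)
b(c, U) = -2 + c
z(u) = (6 + u)/(2*u²) (z(u) = ((6 + u)/((2*u)))/u = ((6 + u)*(1/(2*u)))/u = ((6 + u)/(2*u))/u = (6 + u)/(2*u²))
z(b(-1, -5))*48 + l(6) = ((6 + (-2 - 1))/(2*(-2 - 1)²))*48 + (9 + 3*6) = ((½)*(6 - 3)/(-3)²)*48 + (9 + 18) = ((½)*(⅑)*3)*48 + 27 = (⅙)*48 + 27 = 8 + 27 = 35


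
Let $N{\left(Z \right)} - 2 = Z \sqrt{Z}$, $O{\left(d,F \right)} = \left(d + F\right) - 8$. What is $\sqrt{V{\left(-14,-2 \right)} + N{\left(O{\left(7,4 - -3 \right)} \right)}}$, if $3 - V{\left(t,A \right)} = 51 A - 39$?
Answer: $\sqrt{146 + 6 \sqrt{6}} \approx 12.677$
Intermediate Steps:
$V{\left(t,A \right)} = 42 - 51 A$ ($V{\left(t,A \right)} = 3 - \left(51 A - 39\right) = 3 - \left(-39 + 51 A\right) = 42 - 51 A$)
$O{\left(d,F \right)} = -8 + F + d$ ($O{\left(d,F \right)} = \left(F + d\right) - 8 = -8 + F + d$)
$N{\left(Z \right)} = 2 + Z^{\frac{3}{2}}$ ($N{\left(Z \right)} = 2 + Z \sqrt{Z} = 2 + Z^{\frac{3}{2}}$)
$\sqrt{V{\left(-14,-2 \right)} + N{\left(O{\left(7,4 - -3 \right)} \right)}} = \sqrt{\left(42 - -102\right) + \left(2 + \left(-8 + \left(4 - -3\right) + 7\right)^{\frac{3}{2}}\right)} = \sqrt{\left(42 + 102\right) + \left(2 + \left(-8 + \left(4 + 3\right) + 7\right)^{\frac{3}{2}}\right)} = \sqrt{144 + \left(2 + \left(-8 + 7 + 7\right)^{\frac{3}{2}}\right)} = \sqrt{144 + \left(2 + 6^{\frac{3}{2}}\right)} = \sqrt{144 + \left(2 + 6 \sqrt{6}\right)} = \sqrt{146 + 6 \sqrt{6}}$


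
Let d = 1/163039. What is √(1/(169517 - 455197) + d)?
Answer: √357015474412145/11644245380 ≈ 0.0016227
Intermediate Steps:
d = 1/163039 ≈ 6.1335e-6
√(1/(169517 - 455197) + d) = √(1/(169517 - 455197) + 1/163039) = √(1/(-285680) + 1/163039) = √(-1/285680 + 1/163039) = √(122641/46576981520) = √357015474412145/11644245380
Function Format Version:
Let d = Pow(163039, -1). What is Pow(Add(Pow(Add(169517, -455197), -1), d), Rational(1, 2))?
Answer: Mul(Rational(1, 11644245380), Pow(357015474412145, Rational(1, 2))) ≈ 0.0016227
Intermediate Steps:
d = Rational(1, 163039) ≈ 6.1335e-6
Pow(Add(Pow(Add(169517, -455197), -1), d), Rational(1, 2)) = Pow(Add(Pow(Add(169517, -455197), -1), Rational(1, 163039)), Rational(1, 2)) = Pow(Add(Pow(-285680, -1), Rational(1, 163039)), Rational(1, 2)) = Pow(Add(Rational(-1, 285680), Rational(1, 163039)), Rational(1, 2)) = Pow(Rational(122641, 46576981520), Rational(1, 2)) = Mul(Rational(1, 11644245380), Pow(357015474412145, Rational(1, 2)))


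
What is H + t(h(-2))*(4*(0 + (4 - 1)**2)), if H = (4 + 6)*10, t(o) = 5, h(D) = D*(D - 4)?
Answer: 280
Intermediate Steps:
h(D) = D*(-4 + D)
H = 100 (H = 10*10 = 100)
H + t(h(-2))*(4*(0 + (4 - 1)**2)) = 100 + 5*(4*(0 + (4 - 1)**2)) = 100 + 5*(4*(0 + 3**2)) = 100 + 5*(4*(0 + 9)) = 100 + 5*(4*9) = 100 + 5*36 = 100 + 180 = 280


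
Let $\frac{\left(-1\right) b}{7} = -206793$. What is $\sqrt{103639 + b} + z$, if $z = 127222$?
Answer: $127222 + \sqrt{1551190} \approx 1.2847 \cdot 10^{5}$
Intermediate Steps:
$b = 1447551$ ($b = \left(-7\right) \left(-206793\right) = 1447551$)
$\sqrt{103639 + b} + z = \sqrt{103639 + 1447551} + 127222 = \sqrt{1551190} + 127222 = 127222 + \sqrt{1551190}$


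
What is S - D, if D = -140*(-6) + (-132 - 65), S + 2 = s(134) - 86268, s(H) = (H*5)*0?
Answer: -86913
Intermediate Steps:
s(H) = 0 (s(H) = (5*H)*0 = 0)
S = -86270 (S = -2 + (0 - 86268) = -2 - 86268 = -86270)
D = 643 (D = 840 - 197 = 643)
S - D = -86270 - 1*643 = -86270 - 643 = -86913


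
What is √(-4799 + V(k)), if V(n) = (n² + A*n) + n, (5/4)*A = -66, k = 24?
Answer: I*√136655/5 ≈ 73.934*I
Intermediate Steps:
A = -264/5 (A = (⅘)*(-66) = -264/5 ≈ -52.800)
V(n) = n² - 259*n/5 (V(n) = (n² - 264*n/5) + n = n² - 259*n/5)
√(-4799 + V(k)) = √(-4799 + (⅕)*24*(-259 + 5*24)) = √(-4799 + (⅕)*24*(-259 + 120)) = √(-4799 + (⅕)*24*(-139)) = √(-4799 - 3336/5) = √(-27331/5) = I*√136655/5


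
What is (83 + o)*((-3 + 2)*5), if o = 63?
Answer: -730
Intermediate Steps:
(83 + o)*((-3 + 2)*5) = (83 + 63)*((-3 + 2)*5) = 146*(-1*5) = 146*(-5) = -730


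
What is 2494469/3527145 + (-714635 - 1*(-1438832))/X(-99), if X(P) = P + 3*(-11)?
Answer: -851339519219/155194380 ≈ -5485.6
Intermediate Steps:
X(P) = -33 + P (X(P) = P - 33 = -33 + P)
2494469/3527145 + (-714635 - 1*(-1438832))/X(-99) = 2494469/3527145 + (-714635 - 1*(-1438832))/(-33 - 99) = 2494469*(1/3527145) + (-714635 + 1438832)/(-132) = 2494469/3527145 + 724197*(-1/132) = 2494469/3527145 - 241399/44 = -851339519219/155194380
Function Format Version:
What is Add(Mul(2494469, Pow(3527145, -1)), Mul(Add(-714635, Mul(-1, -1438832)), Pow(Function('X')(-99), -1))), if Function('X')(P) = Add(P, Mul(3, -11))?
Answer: Rational(-851339519219, 155194380) ≈ -5485.6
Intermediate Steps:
Function('X')(P) = Add(-33, P) (Function('X')(P) = Add(P, -33) = Add(-33, P))
Add(Mul(2494469, Pow(3527145, -1)), Mul(Add(-714635, Mul(-1, -1438832)), Pow(Function('X')(-99), -1))) = Add(Mul(2494469, Pow(3527145, -1)), Mul(Add(-714635, Mul(-1, -1438832)), Pow(Add(-33, -99), -1))) = Add(Mul(2494469, Rational(1, 3527145)), Mul(Add(-714635, 1438832), Pow(-132, -1))) = Add(Rational(2494469, 3527145), Mul(724197, Rational(-1, 132))) = Add(Rational(2494469, 3527145), Rational(-241399, 44)) = Rational(-851339519219, 155194380)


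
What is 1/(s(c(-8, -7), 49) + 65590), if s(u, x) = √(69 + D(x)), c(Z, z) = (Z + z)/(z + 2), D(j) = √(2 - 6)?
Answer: 1/(65590 + √(69 + 2*I)) ≈ 1.5244e-5 - 3.0e-11*I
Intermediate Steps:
D(j) = 2*I (D(j) = √(-4) = 2*I)
c(Z, z) = (Z + z)/(2 + z)
s(u, x) = √(69 + 2*I)
1/(s(c(-8, -7), 49) + 65590) = 1/(√(69 + 2*I) + 65590) = 1/(65590 + √(69 + 2*I))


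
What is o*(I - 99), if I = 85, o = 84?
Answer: -1176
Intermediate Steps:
o*(I - 99) = 84*(85 - 99) = 84*(-14) = -1176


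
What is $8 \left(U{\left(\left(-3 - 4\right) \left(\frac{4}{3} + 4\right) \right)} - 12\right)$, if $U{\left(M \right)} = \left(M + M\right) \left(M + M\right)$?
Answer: $\frac{400544}{9} \approx 44505.0$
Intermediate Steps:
$U{\left(M \right)} = 4 M^{2}$ ($U{\left(M \right)} = 2 M 2 M = 4 M^{2}$)
$8 \left(U{\left(\left(-3 - 4\right) \left(\frac{4}{3} + 4\right) \right)} - 12\right) = 8 \left(4 \left(\left(-3 - 4\right) \left(\frac{4}{3} + 4\right)\right)^{2} - 12\right) = 8 \left(4 \left(- 7 \left(4 \cdot \frac{1}{3} + 4\right)\right)^{2} - 12\right) = 8 \left(4 \left(- 7 \left(\frac{4}{3} + 4\right)\right)^{2} - 12\right) = 8 \left(4 \left(\left(-7\right) \frac{16}{3}\right)^{2} - 12\right) = 8 \left(4 \left(- \frac{112}{3}\right)^{2} - 12\right) = 8 \left(4 \cdot \frac{12544}{9} - 12\right) = 8 \left(\frac{50176}{9} - 12\right) = 8 \cdot \frac{50068}{9} = \frac{400544}{9}$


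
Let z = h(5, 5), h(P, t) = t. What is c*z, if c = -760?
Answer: -3800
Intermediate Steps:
z = 5
c*z = -760*5 = -3800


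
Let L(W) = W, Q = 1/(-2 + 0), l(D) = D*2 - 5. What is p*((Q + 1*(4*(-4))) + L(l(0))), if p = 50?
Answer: -1075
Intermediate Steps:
l(D) = -5 + 2*D (l(D) = 2*D - 5 = -5 + 2*D)
Q = -½ (Q = 1/(-2) = -½ ≈ -0.50000)
p*((Q + 1*(4*(-4))) + L(l(0))) = 50*((-½ + 1*(4*(-4))) + (-5 + 2*0)) = 50*((-½ + 1*(-16)) + (-5 + 0)) = 50*((-½ - 16) - 5) = 50*(-33/2 - 5) = 50*(-43/2) = -1075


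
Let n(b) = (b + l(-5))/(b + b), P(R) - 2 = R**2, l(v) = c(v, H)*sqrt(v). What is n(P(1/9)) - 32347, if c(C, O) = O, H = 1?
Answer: -64693/2 + 81*I*sqrt(5)/326 ≈ -32347.0 + 0.55559*I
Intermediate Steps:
l(v) = sqrt(v) (l(v) = 1*sqrt(v) = sqrt(v))
P(R) = 2 + R**2
n(b) = (b + I*sqrt(5))/(2*b) (n(b) = (b + sqrt(-5))/(b + b) = (b + I*sqrt(5))/((2*b)) = (b + I*sqrt(5))*(1/(2*b)) = (b + I*sqrt(5))/(2*b))
n(P(1/9)) - 32347 = ((2 + (1/9)**2) + I*sqrt(5))/(2*(2 + (1/9)**2)) - 32347 = ((2 + 1/81) + I*sqrt(5))/(2*(2 + 1/81)) - 32347 = (163/81 + I*sqrt(5))/(2*(163/81)) - 32347 = (1/2)*(81/163)*(163/81 + I*sqrt(5)) - 32347 = (1/2 + 81*I*sqrt(5)/326) - 32347 = -64693/2 + 81*I*sqrt(5)/326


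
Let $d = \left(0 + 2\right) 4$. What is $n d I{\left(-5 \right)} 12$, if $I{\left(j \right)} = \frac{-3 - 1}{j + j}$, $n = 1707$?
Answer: $\frac{327744}{5} \approx 65549.0$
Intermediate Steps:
$I{\left(j \right)} = - \frac{2}{j}$ ($I{\left(j \right)} = - \frac{4}{2 j} = - 4 \frac{1}{2 j} = - \frac{2}{j}$)
$d = 8$ ($d = 2 \cdot 4 = 8$)
$n d I{\left(-5 \right)} 12 = 1707 \cdot 8 \left(- \frac{2}{-5}\right) 12 = 1707 \cdot 8 \left(\left(-2\right) \left(- \frac{1}{5}\right)\right) 12 = 1707 \cdot 8 \cdot \frac{2}{5} \cdot 12 = 1707 \cdot \frac{16}{5} \cdot 12 = 1707 \cdot \frac{192}{5} = \frac{327744}{5}$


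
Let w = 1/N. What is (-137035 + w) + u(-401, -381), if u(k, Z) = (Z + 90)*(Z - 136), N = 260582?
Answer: 3494925785/260582 ≈ 13412.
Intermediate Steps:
u(k, Z) = (-136 + Z)*(90 + Z) (u(k, Z) = (90 + Z)*(-136 + Z) = (-136 + Z)*(90 + Z))
w = 1/260582 ≈ 3.8376e-6
(-137035 + w) + u(-401, -381) = (-137035 + 1/260582) + (-12240 + (-381)**2 - 46*(-381)) = -35708854369/260582 + (-12240 + 145161 + 17526) = -35708854369/260582 + 150447 = 3494925785/260582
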